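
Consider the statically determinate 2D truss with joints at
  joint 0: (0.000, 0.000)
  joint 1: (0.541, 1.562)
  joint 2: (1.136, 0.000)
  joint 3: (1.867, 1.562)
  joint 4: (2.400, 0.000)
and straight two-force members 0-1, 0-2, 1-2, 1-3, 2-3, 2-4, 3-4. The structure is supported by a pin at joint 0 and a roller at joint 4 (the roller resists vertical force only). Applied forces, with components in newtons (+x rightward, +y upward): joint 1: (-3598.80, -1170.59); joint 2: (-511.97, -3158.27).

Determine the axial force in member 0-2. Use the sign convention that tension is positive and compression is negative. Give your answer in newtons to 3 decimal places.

-2409.393

N=5 nodes, M=7 members, R=3 reactions → 2N=10, M+R=10
member 0 (0-1): L=1.6530, (cx,cy)=(0.3273,0.9449)
member 1 (0-2): L=1.1360, (cx,cy)=(1.0000,0.0000)
member 2 (1-2): L=1.6715, (cx,cy)=(0.3560,-0.9345)
member 3 (1-3): L=1.3260, (cx,cy)=(1.0000,0.0000)
member 4 (2-3): L=1.7246, (cx,cy)=(0.4239,0.9057)
member 5 (2-4): L=1.2640, (cx,cy)=(1.0000,0.0000)
member 6 (3-4): L=1.6504, (cx,cy)=(0.3229,-0.9464)
solve A·x = −loads:
  F[0-1] = -5198.5880 N (compression)
  F[0-2] = -2409.3929 N (compression)
  F[1-2] = +4003.9756 N (tension)
  F[1-3] = +472.1259 N (tension)
  F[2-3] = -644.1636 N (compression)
  F[2-4] = -199.0847 N (compression)
  F[3-4] = +616.4657 N (tension)
  Rx@0 = +4110.7700 N
  Ry@0 = +4912.2940 N
  Ry@4 = -583.4340 N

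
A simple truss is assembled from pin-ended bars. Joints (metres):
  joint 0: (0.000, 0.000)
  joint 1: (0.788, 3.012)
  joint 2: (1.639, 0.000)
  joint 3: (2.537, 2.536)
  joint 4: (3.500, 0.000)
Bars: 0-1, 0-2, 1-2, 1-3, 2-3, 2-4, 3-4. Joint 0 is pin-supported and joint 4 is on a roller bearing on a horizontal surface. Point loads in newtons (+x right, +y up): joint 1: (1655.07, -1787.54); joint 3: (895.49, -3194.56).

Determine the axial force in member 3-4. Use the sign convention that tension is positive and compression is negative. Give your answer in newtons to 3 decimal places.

N=5 nodes, M=7 members, R=3 reactions → 2N=10, M+R=10
member 0 (0-1): L=3.1134, (cx,cy)=(0.2531,0.9674)
member 1 (0-2): L=1.6390, (cx,cy)=(1.0000,0.0000)
member 2 (1-2): L=3.1299, (cx,cy)=(0.2719,-0.9623)
member 3 (1-3): L=1.8126, (cx,cy)=(0.9649,-0.2626)
member 4 (2-3): L=2.6903, (cx,cy)=(0.3338,0.9426)
member 5 (2-4): L=1.8610, (cx,cy)=(1.0000,0.0000)
member 6 (3-4): L=2.7127, (cx,cy)=(0.3550,-0.9349)
solve A·x = −loads:
  F[0-1] = -197.3209 N (compression)
  F[0-2] = +2600.5023 N (tension)
  F[1-2] = -1274.9933 N (compression)
  F[1-3] = -1407.7580 N (compression)
  F[2-3] = +1301.6130 N (tension)
  F[2-4] = +1819.3728 N (tension)
  F[3-4] = -5125.0124 N (compression)
  Rx@0 = -2550.5600 N
  Ry@0 = +190.8961 N
  Ry@4 = +4791.2039 N

-5125.012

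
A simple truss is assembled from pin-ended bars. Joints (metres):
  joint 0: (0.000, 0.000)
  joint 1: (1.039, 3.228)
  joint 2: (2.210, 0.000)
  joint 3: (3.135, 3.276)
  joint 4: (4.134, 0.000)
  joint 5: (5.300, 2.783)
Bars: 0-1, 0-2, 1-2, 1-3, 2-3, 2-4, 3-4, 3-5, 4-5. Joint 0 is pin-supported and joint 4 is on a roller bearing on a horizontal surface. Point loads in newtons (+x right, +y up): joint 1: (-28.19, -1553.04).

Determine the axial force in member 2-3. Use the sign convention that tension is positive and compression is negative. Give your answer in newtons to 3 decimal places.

387.896

N=6 nodes, M=9 members, R=3 reactions → 2N=12, M+R=12
member 0 (0-1): L=3.3911, (cx,cy)=(0.3064,0.9519)
member 1 (0-2): L=2.2100, (cx,cy)=(1.0000,0.0000)
member 2 (1-2): L=3.4338, (cx,cy)=(0.3410,-0.9401)
member 3 (1-3): L=2.0965, (cx,cy)=(0.9997,0.0229)
member 4 (2-3): L=3.4041, (cx,cy)=(0.2717,0.9624)
member 5 (2-4): L=1.9240, (cx,cy)=(1.0000,0.0000)
member 6 (3-4): L=3.4249, (cx,cy)=(0.2917,-0.9565)
member 7 (3-5): L=2.2204, (cx,cy)=(0.9750,-0.2220)
member 8 (4-5): L=3.0174, (cx,cy)=(0.3864,0.9223)
solve A·x = −loads:
  F[0-1] = -1244.5830 N (compression)
  F[0-2] = +353.1390 N (tension)
  F[1-2] = -397.1039 N (compression)
  F[1-3] = -217.7765 N (compression)
  F[2-3] = +387.8956 N (tension)
  F[2-4] = +112.3156 N (tension)
  F[3-4] = -385.0587 N (compression)
  F[3-5] = -0.0000 N (tension)
  F[4-5] = +0.0000 N (tension)
  Rx@0 = +28.1900 N
  Ry@0 = +1184.7257 N
  Ry@4 = +368.3143 N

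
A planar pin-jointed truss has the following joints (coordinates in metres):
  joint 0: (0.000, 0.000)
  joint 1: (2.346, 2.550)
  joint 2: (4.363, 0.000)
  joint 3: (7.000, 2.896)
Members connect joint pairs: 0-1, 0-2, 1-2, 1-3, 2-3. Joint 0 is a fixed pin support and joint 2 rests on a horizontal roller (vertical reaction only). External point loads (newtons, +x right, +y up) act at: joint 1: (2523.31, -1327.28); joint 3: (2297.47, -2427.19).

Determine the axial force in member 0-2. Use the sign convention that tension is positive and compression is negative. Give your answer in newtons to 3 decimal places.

N=4 nodes, M=5 members, R=3 reactions → 2N=8, M+R=8
member 0 (0-1): L=3.4650, (cx,cy)=(0.6771,0.7359)
member 1 (0-2): L=4.3630, (cx,cy)=(1.0000,0.0000)
member 2 (1-2): L=3.2513, (cx,cy)=(0.6204,-0.7843)
member 3 (1-3): L=4.6668, (cx,cy)=(0.9972,0.0741)
member 4 (2-3): L=3.9167, (cx,cy)=(0.6733,0.7394)
solve A·x = −loads:
  F[0-1] = +5235.7478 N (tension)
  F[0-2] = +1275.8828 N (tension)
  F[1-2] = -6146.7981 N (compression)
  F[1-3] = +4848.2319 N (tension)
  F[2-3] = -3768.7990 N (compression)
  Rx@0 = -4820.7800 N
  Ry@0 = -3853.1492 N
  Ry@2 = +7607.6192 N

1275.883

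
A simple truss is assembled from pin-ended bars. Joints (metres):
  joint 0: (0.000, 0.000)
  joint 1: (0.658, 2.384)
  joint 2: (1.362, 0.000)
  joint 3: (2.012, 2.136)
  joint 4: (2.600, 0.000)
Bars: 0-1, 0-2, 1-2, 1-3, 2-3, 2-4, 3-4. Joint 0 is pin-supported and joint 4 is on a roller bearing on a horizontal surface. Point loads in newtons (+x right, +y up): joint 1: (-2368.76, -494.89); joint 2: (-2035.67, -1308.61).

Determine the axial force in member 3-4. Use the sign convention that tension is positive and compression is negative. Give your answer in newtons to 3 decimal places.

1411.850

N=5 nodes, M=7 members, R=3 reactions → 2N=10, M+R=10
member 0 (0-1): L=2.4731, (cx,cy)=(0.2661,0.9640)
member 1 (0-2): L=1.3620, (cx,cy)=(1.0000,0.0000)
member 2 (1-2): L=2.4858, (cx,cy)=(0.2832,-0.9591)
member 3 (1-3): L=1.3765, (cx,cy)=(0.9836,-0.1802)
member 4 (2-3): L=2.2327, (cx,cy)=(0.2911,0.9567)
member 5 (2-4): L=1.2380, (cx,cy)=(1.0000,0.0000)
member 6 (3-4): L=2.2155, (cx,cy)=(0.2654,-0.9641)
solve A·x = −loads:
  F[0-1] = -3283.0464 N (compression)
  F[0-2] = -3530.9474 N (compression)
  F[1-2] = +2641.0831 N (tension)
  F[1-3] = +759.7237 N (tension)
  F[2-3] = -1279.7742 N (compression)
  F[2-4] = -374.7165 N (compression)
  F[3-4] = +1411.8496 N (tension)
  Rx@0 = +4404.4300 N
  Ry@0 = +3164.7152 N
  Ry@4 = -1361.2152 N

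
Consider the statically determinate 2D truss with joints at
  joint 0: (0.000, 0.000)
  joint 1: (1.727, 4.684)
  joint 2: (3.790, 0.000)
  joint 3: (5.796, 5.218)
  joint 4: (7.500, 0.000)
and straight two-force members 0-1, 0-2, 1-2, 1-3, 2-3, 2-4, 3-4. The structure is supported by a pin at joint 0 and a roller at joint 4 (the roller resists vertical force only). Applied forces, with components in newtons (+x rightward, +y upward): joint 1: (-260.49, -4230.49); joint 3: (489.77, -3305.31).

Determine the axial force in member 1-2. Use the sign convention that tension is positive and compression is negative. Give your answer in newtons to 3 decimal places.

N=5 nodes, M=7 members, R=3 reactions → 2N=10, M+R=10
member 0 (0-1): L=4.9922, (cx,cy)=(0.3459,0.9383)
member 1 (0-2): L=3.7900, (cx,cy)=(1.0000,0.0000)
member 2 (1-2): L=5.1182, (cx,cy)=(0.4031,-0.9152)
member 3 (1-3): L=4.1039, (cx,cy)=(0.9915,0.1301)
member 4 (2-3): L=5.5903, (cx,cy)=(0.3588,0.9334)
member 5 (2-4): L=3.7100, (cx,cy)=(1.0000,0.0000)
member 6 (3-4): L=5.4892, (cx,cy)=(0.3104,-0.9506)
solve A·x = −loads:
  F[0-1] = -4081.2363 N (compression)
  F[0-2] = +1641.1324 N (tension)
  F[1-2] = -570.5598 N (compression)
  F[1-3] = -929.2860 N (compression)
  F[2-3] = +559.4146 N (tension)
  F[2-4] = +1210.4177 N (tension)
  F[3-4] = -3899.1815 N (compression)
  Rx@0 = -229.2800 N
  Ry@0 = +3829.2510 N
  Ry@4 = +3706.5490 N

-570.560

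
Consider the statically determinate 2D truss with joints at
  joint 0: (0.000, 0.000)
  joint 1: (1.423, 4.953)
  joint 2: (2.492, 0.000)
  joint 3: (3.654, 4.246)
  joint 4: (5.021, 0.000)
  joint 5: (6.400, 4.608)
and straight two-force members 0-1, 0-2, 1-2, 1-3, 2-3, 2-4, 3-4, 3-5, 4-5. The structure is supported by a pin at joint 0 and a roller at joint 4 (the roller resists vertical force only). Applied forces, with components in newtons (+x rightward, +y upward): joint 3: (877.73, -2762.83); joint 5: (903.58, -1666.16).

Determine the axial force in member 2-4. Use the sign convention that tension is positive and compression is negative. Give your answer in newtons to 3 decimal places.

682.430

N=6 nodes, M=9 members, R=3 reactions → 2N=12, M+R=12
member 0 (0-1): L=5.1534, (cx,cy)=(0.2761,0.9611)
member 1 (0-2): L=2.4920, (cx,cy)=(1.0000,0.0000)
member 2 (1-2): L=5.0670, (cx,cy)=(0.2110,-0.9775)
member 3 (1-3): L=2.3403, (cx,cy)=(0.9533,-0.3021)
member 4 (2-3): L=4.4021, (cx,cy)=(0.2640,0.9645)
member 5 (2-4): L=2.5290, (cx,cy)=(1.0000,0.0000)
member 6 (3-4): L=4.4606, (cx,cy)=(0.3065,-0.9519)
member 7 (3-5): L=2.7698, (cx,cy)=(0.9914,0.1307)
member 8 (4-5): L=4.8099, (cx,cy)=(0.2867,0.9580)
solve A·x = −loads:
  F[0-1] = +1328.5683 N (tension)
  F[0-2] = +1414.4519 N (tension)
  F[1-2] = -1529.8874 N (compression)
  F[1-3] = +723.4191 N (tension)
  F[2-3] = +1550.4431 N (tension)
  F[2-4] = +682.4303 N (tension)
  F[3-4] = -4041.7774 N (compression)
  F[3-5] = +1472.4190 N (tension)
  F[4-5] = -1940.0430 N (compression)
  Rx@0 = -1781.3100 N
  Ry@0 = -1276.9138 N
  Ry@4 = +5705.9038 N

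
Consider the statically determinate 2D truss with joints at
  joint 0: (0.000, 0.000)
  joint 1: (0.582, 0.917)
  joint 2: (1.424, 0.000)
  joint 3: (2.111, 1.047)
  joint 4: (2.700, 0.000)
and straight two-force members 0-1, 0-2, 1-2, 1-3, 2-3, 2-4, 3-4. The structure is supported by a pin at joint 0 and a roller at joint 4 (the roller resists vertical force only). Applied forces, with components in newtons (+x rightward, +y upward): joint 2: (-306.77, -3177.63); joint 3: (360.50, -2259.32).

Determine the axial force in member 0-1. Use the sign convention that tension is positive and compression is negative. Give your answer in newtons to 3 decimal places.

-2196.832

N=5 nodes, M=7 members, R=3 reactions → 2N=10, M+R=10
member 0 (0-1): L=1.0861, (cx,cy)=(0.5359,0.8443)
member 1 (0-2): L=1.4240, (cx,cy)=(1.0000,0.0000)
member 2 (1-2): L=1.2449, (cx,cy)=(0.6763,-0.7366)
member 3 (1-3): L=1.5345, (cx,cy)=(0.9964,0.0847)
member 4 (2-3): L=1.2523, (cx,cy)=(0.5486,0.8361)
member 5 (2-4): L=1.2760, (cx,cy)=(1.0000,0.0000)
member 6 (3-4): L=1.2013, (cx,cy)=(0.4903,-0.8716)
solve A·x = −loads:
  F[0-1] = -2196.8319 N (compression)
  F[0-2] = +1230.9294 N (tension)
  F[1-2] = +2209.7047 N (tension)
  F[1-3] = -2681.3565 N (compression)
  F[2-3] = +1853.8728 N (tension)
  F[2-4] = +2015.1749 N (tension)
  F[3-4] = -4110.0791 N (compression)
  Rx@0 = -53.7300 N
  Ry@0 = +1854.7970 N
  Ry@4 = +3582.1530 N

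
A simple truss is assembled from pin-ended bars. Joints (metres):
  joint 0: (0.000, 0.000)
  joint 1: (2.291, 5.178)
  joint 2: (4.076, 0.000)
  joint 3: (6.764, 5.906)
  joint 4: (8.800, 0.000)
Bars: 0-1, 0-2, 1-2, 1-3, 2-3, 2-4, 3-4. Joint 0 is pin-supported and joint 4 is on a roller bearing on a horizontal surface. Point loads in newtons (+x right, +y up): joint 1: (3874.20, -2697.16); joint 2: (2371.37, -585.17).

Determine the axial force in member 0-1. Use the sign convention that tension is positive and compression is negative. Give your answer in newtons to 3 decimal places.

N=5 nodes, M=7 members, R=3 reactions → 2N=10, M+R=10
member 0 (0-1): L=5.6622, (cx,cy)=(0.4046,0.9145)
member 1 (0-2): L=4.0760, (cx,cy)=(1.0000,0.0000)
member 2 (1-2): L=5.4770, (cx,cy)=(0.3259,-0.9454)
member 3 (1-3): L=4.5319, (cx,cy)=(0.9870,0.1606)
member 4 (2-3): L=6.4889, (cx,cy)=(0.4142,0.9102)
member 5 (2-4): L=4.7240, (cx,cy)=(1.0000,0.0000)
member 6 (3-4): L=6.2471, (cx,cy)=(0.3259,-0.9454)
solve A·x = −loads:
  F[0-1] = -32.2523 N (compression)
  F[0-2] = +6258.6197 N (tension)
  F[1-2] = -3305.4732 N (compression)
  F[1-3] = -2846.9487 N (compression)
  F[2-3] = +4076.3685 N (tension)
  F[2-4] = +1121.3636 N (tension)
  F[3-4] = -3440.6971 N (compression)
  Rx@0 = -6245.5700 N
  Ry@0 = +29.4943 N
  Ry@4 = +3252.8357 N

-32.252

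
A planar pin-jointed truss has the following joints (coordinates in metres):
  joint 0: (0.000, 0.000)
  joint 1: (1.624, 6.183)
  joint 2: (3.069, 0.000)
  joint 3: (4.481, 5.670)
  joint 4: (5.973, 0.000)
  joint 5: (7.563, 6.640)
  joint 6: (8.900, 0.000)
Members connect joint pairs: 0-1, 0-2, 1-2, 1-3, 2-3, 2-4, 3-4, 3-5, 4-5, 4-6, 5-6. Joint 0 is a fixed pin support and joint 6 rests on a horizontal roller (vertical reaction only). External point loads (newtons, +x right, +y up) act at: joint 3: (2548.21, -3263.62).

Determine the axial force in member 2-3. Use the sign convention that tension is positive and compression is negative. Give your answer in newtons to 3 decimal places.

3.343

N=7 nodes, M=11 members, R=3 reactions → 2N=14, M+R=14
member 0 (0-1): L=6.3927, (cx,cy)=(0.2540,0.9672)
member 1 (0-2): L=3.0690, (cx,cy)=(1.0000,0.0000)
member 2 (1-2): L=6.3496, (cx,cy)=(0.2276,-0.9738)
member 3 (1-3): L=2.9027, (cx,cy)=(0.9843,-0.1767)
member 4 (2-3): L=5.8432, (cx,cy)=(0.2416,0.9704)
member 5 (2-4): L=2.9040, (cx,cy)=(1.0000,0.0000)
member 6 (3-4): L=5.8630, (cx,cy)=(0.2545,-0.9671)
member 7 (3-5): L=3.2310, (cx,cy)=(0.9539,0.3002)
member 8 (4-5): L=6.8277, (cx,cy)=(0.2329,0.9725)
member 9 (4-6): L=2.9270, (cx,cy)=(1.0000,0.0000)
member 10 (5-6): L=6.7733, (cx,cy)=(0.1974,-0.9803)
solve A·x = −loads:
  F[0-1] = +3.0685 N (tension)
  F[0-2] = +2547.4305 N (tension)
  F[1-2] = -3.3314 N (compression)
  F[1-3] = +1.5622 N (tension)
  F[2-3] = +3.3430 N (tension)
  F[2-4] = +2545.8645 N (tension)
  F[3-4] = -3884.6104 N (compression)
  F[3-5] = -1632.6321 N (compression)
  F[4-5] = +3862.9292 N (tension)
  F[4-6] = +657.7452 N (tension)
  F[5-6] = -3332.1502 N (compression)
  Rx@0 = -2548.2100 N
  Ry@0 = -2.9679 N
  Ry@6 = +3266.5879 N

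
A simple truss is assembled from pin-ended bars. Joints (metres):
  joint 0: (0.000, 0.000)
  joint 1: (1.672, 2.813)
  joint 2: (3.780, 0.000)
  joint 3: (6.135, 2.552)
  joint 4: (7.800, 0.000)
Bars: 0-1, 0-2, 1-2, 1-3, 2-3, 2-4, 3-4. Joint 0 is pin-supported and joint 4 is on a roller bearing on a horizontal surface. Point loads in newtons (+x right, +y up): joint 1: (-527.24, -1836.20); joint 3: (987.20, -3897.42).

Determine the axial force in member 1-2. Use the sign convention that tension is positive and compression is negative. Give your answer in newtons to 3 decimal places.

N=5 nodes, M=7 members, R=3 reactions → 2N=10, M+R=10
member 0 (0-1): L=3.2724, (cx,cy)=(0.5109,0.8596)
member 1 (0-2): L=3.7800, (cx,cy)=(1.0000,0.0000)
member 2 (1-2): L=3.5152, (cx,cy)=(0.5997,-0.8002)
member 3 (1-3): L=4.4706, (cx,cy)=(0.9983,-0.0584)
member 4 (2-3): L=3.4726, (cx,cy)=(0.6782,0.7349)
member 5 (2-4): L=4.0200, (cx,cy)=(1.0000,0.0000)
member 6 (3-4): L=3.0471, (cx,cy)=(0.5464,-0.8375)
solve A·x = −loads:
  F[0-1] = -2491.4577 N (compression)
  F[0-2] = +1732.9482 N (tension)
  F[1-2] = +456.2496 N (tension)
  F[1-3] = -1021.0942 N (compression)
  F[2-3] = -496.8122 N (compression)
  F[2-4] = +2343.4770 N (tension)
  F[3-4] = -4288.7996 N (compression)
  Rx@0 = -459.9600 N
  Ry@0 = +2141.6961 N
  Ry@4 = +3591.9239 N

456.250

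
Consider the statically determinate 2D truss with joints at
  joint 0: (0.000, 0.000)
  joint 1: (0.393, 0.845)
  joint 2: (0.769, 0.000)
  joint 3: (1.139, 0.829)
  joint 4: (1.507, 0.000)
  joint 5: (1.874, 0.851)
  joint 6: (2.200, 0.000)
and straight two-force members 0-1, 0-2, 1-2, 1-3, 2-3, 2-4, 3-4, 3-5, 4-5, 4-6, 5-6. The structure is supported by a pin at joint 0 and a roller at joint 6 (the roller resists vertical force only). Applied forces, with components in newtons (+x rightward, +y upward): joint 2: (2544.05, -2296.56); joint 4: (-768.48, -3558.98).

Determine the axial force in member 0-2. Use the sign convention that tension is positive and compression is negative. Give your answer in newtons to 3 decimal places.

2991.724

N=7 nodes, M=11 members, R=3 reactions → 2N=14, M+R=14
member 0 (0-1): L=0.9319, (cx,cy)=(0.4217,0.9067)
member 1 (0-2): L=0.7690, (cx,cy)=(1.0000,0.0000)
member 2 (1-2): L=0.9249, (cx,cy)=(0.4065,-0.9136)
member 3 (1-3): L=0.7462, (cx,cy)=(0.9998,-0.0214)
member 4 (2-3): L=0.9078, (cx,cy)=(0.4076,0.9132)
member 5 (2-4): L=0.7380, (cx,cy)=(1.0000,0.0000)
member 6 (3-4): L=0.9070, (cx,cy)=(0.4057,-0.9140)
member 7 (3-5): L=0.7353, (cx,cy)=(0.9996,0.0299)
member 8 (4-5): L=0.9268, (cx,cy)=(0.3960,0.9182)
member 9 (4-6): L=0.6930, (cx,cy)=(1.0000,0.0000)
member 10 (5-6): L=0.9113, (cx,cy)=(0.3577,-0.9338)
solve A·x = −loads:
  F[0-1] = -2883.8626 N (compression)
  F[0-2] = +2991.7244 N (tension)
  F[1-2] = +2918.4774 N (tension)
  F[1-3] = -2403.1838 N (compression)
  F[2-3] = -405.0240 N (compression)
  F[2-4] = +1799.2264 N (tension)
  F[3-4] = +260.7281 N (tension)
  F[3-5] = -2674.6888 N (compression)
  F[4-5] = +3616.3108 N (tension)
  F[4-6] = +1241.4254 N (tension)
  F[5-6] = -3470.2985 N (compression)
  Rx@0 = -1775.5700 N
  Ry@0 = +2614.8866 N
  Ry@6 = +3240.6534 N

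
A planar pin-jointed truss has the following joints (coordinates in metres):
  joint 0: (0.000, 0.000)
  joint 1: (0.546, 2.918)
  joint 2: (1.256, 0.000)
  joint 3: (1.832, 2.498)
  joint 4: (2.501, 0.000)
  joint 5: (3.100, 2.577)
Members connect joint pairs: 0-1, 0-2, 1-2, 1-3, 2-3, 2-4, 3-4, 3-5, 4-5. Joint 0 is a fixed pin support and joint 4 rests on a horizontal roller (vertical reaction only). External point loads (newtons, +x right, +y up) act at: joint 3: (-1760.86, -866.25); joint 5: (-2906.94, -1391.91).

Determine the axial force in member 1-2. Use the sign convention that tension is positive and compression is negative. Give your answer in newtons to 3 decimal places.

N=6 nodes, M=9 members, R=3 reactions → 2N=12, M+R=12
member 0 (0-1): L=2.9686, (cx,cy)=(0.1839,0.9829)
member 1 (0-2): L=1.2560, (cx,cy)=(1.0000,0.0000)
member 2 (1-2): L=3.0031, (cx,cy)=(0.2364,-0.9717)
member 3 (1-3): L=1.3528, (cx,cy)=(0.9506,-0.3105)
member 4 (2-3): L=2.5635, (cx,cy)=(0.2247,0.9744)
member 5 (2-4): L=1.2450, (cx,cy)=(1.0000,0.0000)
member 6 (3-4): L=2.5860, (cx,cy)=(0.2587,-0.9660)
member 7 (3-5): L=1.2705, (cx,cy)=(0.9981,0.0622)
member 8 (4-5): L=2.6457, (cx,cy)=(0.2264,0.9740)
solve A·x = −loads:
  F[0-1] = -4733.1143 N (compression)
  F[0-2] = -3797.2741 N (compression)
  F[1-2] = +5519.3099 N (tension)
  F[1-3] = -2288.4777 N (compression)
  F[2-3] = -5503.5661 N (compression)
  F[2-4] = -1255.8130 N (compression)
  F[3-4] = +3750.4746 N (tension)
  F[3-5] = -2626.4479 N (compression)
  F[4-5] = -1261.3445 N (compression)
  Rx@0 = +4667.8000 N
  Ry@0 = +4652.3710 N
  Ry@4 = -2394.2110 N

5519.310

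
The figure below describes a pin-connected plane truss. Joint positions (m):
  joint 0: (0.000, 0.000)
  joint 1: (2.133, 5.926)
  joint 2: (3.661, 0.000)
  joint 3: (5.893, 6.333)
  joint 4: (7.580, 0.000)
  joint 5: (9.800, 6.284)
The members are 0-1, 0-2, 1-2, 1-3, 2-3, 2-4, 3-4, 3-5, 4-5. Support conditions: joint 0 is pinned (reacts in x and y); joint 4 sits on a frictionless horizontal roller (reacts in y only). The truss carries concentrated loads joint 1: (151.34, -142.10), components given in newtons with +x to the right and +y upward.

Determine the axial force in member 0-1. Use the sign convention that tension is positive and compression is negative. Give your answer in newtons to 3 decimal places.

N=6 nodes, M=9 members, R=3 reactions → 2N=12, M+R=12
member 0 (0-1): L=6.2982, (cx,cy)=(0.3387,0.9409)
member 1 (0-2): L=3.6610, (cx,cy)=(1.0000,0.0000)
member 2 (1-2): L=6.1198, (cx,cy)=(0.2497,-0.9683)
member 3 (1-3): L=3.7820, (cx,cy)=(0.9942,0.1076)
member 4 (2-3): L=6.7148, (cx,cy)=(0.3324,0.9431)
member 5 (2-4): L=3.9190, (cx,cy)=(1.0000,0.0000)
member 6 (3-4): L=6.5538, (cx,cy)=(0.2574,-0.9663)
member 7 (3-5): L=3.9073, (cx,cy)=(0.9999,-0.0125)
member 8 (4-5): L=6.6646, (cx,cy)=(0.3331,0.9429)
solve A·x = −loads:
  F[0-1] = +17.2211 N (tension)
  F[0-2] = +145.5077 N (tension)
  F[1-2] = -174.8662 N (compression)
  F[1-3] = -102.4420 N (compression)
  F[2-3] = +179.5365 N (tension)
  F[2-4] = +42.1693 N (tension)
  F[3-4] = -163.8238 N (compression)
  F[3-5] = -0.0000 N (compression)
  F[4-5] = +0.0000 N (tension)
  Rx@0 = -151.3400 N
  Ry@0 = -16.2034 N
  Ry@4 = +158.3034 N

17.221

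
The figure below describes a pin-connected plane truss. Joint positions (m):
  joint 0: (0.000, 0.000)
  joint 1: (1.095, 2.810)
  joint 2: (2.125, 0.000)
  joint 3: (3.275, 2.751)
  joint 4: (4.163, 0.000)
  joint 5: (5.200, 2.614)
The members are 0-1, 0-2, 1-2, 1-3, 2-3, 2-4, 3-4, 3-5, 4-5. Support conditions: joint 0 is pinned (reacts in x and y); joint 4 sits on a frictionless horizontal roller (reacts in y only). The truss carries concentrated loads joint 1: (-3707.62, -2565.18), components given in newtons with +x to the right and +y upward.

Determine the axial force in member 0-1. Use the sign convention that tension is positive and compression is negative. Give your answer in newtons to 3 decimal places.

N=6 nodes, M=9 members, R=3 reactions → 2N=12, M+R=12
member 0 (0-1): L=3.0158, (cx,cy)=(0.3631,0.9318)
member 1 (0-2): L=2.1250, (cx,cy)=(1.0000,0.0000)
member 2 (1-2): L=2.9928, (cx,cy)=(0.3442,-0.9389)
member 3 (1-3): L=2.1808, (cx,cy)=(0.9996,-0.0271)
member 4 (2-3): L=2.9817, (cx,cy)=(0.3857,0.9226)
member 5 (2-4): L=2.0380, (cx,cy)=(1.0000,0.0000)
member 6 (3-4): L=2.8908, (cx,cy)=(0.3072,-0.9516)
member 7 (3-5): L=1.9299, (cx,cy)=(0.9975,-0.0710)
member 8 (4-5): L=2.8122, (cx,cy)=(0.3688,0.9295)
solve A·x = −loads:
  F[0-1] = -4714.8399 N (compression)
  F[0-2] = -1995.7265 N (compression)
  F[1-2] = +1908.2285 N (tension)
  F[1-3] = +1339.4877 N (tension)
  F[2-3] = -1941.9048 N (compression)
  F[2-4] = -590.0304 N (compression)
  F[3-4] = +1920.7674 N (tension)
  F[3-5] = -0.0000 N (tension)
  F[4-5] = +0.0000 N (tension)
  Rx@0 = +3707.6200 N
  Ry@0 = +4393.0782 N
  Ry@4 = -1827.8982 N

-4714.840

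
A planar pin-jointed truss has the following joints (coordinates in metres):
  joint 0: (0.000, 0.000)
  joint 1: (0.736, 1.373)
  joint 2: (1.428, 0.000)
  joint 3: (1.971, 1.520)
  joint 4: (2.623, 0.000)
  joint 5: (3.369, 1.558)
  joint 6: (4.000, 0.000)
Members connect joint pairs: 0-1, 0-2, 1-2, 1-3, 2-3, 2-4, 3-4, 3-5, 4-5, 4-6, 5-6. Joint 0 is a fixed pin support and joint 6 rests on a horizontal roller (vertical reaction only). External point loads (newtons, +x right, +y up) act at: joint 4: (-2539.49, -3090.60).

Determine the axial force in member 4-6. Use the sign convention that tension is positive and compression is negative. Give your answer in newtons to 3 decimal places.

N=7 nodes, M=11 members, R=3 reactions → 2N=14, M+R=14
member 0 (0-1): L=1.5578, (cx,cy)=(0.4725,0.8814)
member 1 (0-2): L=1.4280, (cx,cy)=(1.0000,0.0000)
member 2 (1-2): L=1.5375, (cx,cy)=(0.4501,-0.8930)
member 3 (1-3): L=1.2437, (cx,cy)=(0.9930,0.1182)
member 4 (2-3): L=1.6141, (cx,cy)=(0.3364,0.9417)
member 5 (2-4): L=1.1950, (cx,cy)=(1.0000,0.0000)
member 6 (3-4): L=1.6539, (cx,cy)=(0.3942,-0.9190)
member 7 (3-5): L=1.3985, (cx,cy)=(0.9996,0.0272)
member 8 (4-5): L=1.7274, (cx,cy)=(0.4319,0.9019)
member 9 (4-6): L=1.3770, (cx,cy)=(1.0000,0.0000)
member 10 (5-6): L=1.6809, (cx,cy)=(0.3754,-0.9269)
solve A·x = −loads:
  F[0-1] = -1207.1617 N (compression)
  F[0-2] = -1969.1629 N (compression)
  F[1-2] = +1052.2847 N (tension)
  F[1-3] = -1051.3012 N (compression)
  F[2-3] = -997.8419 N (compression)
  F[2-4] = -1159.8690 N (compression)
  F[3-4] = +1104.0118 N (tension)
  F[3-5] = -1815.5050 N (compression)
  F[4-5] = +2301.7001 N (tension)
  F[4-6] = +820.8107 N (tension)
  F[5-6] = -2186.5692 N (compression)
  Rx@0 = +2539.4900 N
  Ry@0 = +1063.9390 N
  Ry@6 = +2026.6609 N

820.811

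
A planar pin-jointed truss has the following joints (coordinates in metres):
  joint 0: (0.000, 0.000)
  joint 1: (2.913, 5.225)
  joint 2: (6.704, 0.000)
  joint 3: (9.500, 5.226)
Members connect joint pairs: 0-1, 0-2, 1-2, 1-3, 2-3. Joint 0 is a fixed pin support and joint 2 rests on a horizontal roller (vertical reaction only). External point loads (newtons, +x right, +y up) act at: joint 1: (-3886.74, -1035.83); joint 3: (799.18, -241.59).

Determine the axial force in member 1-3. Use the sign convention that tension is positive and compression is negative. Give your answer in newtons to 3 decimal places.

928.510

N=4 nodes, M=5 members, R=3 reactions → 2N=8, M+R=8
member 0 (0-1): L=5.9822, (cx,cy)=(0.4869,0.8734)
member 1 (0-2): L=6.7040, (cx,cy)=(1.0000,0.0000)
member 2 (1-2): L=6.4554, (cx,cy)=(0.5873,-0.8094)
member 3 (1-3): L=6.5870, (cx,cy)=(1.0000,0.0002)
member 4 (2-3): L=5.9269, (cx,cy)=(0.4717,0.8817)
solve A·x = −loads:
  F[0-1] = -3310.2403 N (compression)
  F[0-2] = -1475.6446 N (compression)
  F[1-2] = +2292.5376 N (tension)
  F[1-3] = +928.5102 N (tension)
  F[2-3] = -274.1535 N (compression)
  Rx@0 = +3087.5600 N
  Ry@0 = +2891.2661 N
  Ry@2 = -1613.8461 N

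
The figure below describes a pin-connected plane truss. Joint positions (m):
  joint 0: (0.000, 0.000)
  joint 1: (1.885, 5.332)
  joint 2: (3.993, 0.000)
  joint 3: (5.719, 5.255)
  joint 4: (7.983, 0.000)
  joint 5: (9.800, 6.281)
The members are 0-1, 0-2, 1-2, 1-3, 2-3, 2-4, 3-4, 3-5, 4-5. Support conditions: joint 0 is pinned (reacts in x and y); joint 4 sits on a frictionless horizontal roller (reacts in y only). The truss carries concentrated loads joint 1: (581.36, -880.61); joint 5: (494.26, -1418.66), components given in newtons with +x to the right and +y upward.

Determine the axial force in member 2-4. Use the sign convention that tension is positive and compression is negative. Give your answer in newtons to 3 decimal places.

-23.494

N=6 nodes, M=9 members, R=3 reactions → 2N=12, M+R=12
member 0 (0-1): L=5.6554, (cx,cy)=(0.3333,0.9428)
member 1 (0-2): L=3.9930, (cx,cy)=(1.0000,0.0000)
member 2 (1-2): L=5.7336, (cx,cy)=(0.3677,-0.9300)
member 3 (1-3): L=3.8348, (cx,cy)=(0.9998,-0.0201)
member 4 (2-3): L=5.5312, (cx,cy)=(0.3120,0.9501)
member 5 (2-4): L=3.9900, (cx,cy)=(1.0000,0.0000)
member 6 (3-4): L=5.7220, (cx,cy)=(0.3957,-0.9184)
member 7 (3-5): L=4.2080, (cx,cy)=(0.9698,0.2438)
member 8 (4-5): L=6.5385, (cx,cy)=(0.2779,0.9606)
solve A·x = −loads:
  F[0-1] = +453.3315 N (tension)
  F[0-2] = +924.5199 N (tension)
  F[1-2] = -1408.4221 N (compression)
  F[1-3] = +87.5766 N (tension)
  F[2-3] = +1378.6168 N (tension)
  F[2-4] = -23.4941 N (compression)
  F[3-4] = -1157.1745 N (compression)
  F[3-5] = +1005.9726 N (tension)
  F[4-5] = -1732.1631 N (compression)
  Rx@0 = -1075.6200 N
  Ry@0 = -427.4087 N
  Ry@4 = +2726.6787 N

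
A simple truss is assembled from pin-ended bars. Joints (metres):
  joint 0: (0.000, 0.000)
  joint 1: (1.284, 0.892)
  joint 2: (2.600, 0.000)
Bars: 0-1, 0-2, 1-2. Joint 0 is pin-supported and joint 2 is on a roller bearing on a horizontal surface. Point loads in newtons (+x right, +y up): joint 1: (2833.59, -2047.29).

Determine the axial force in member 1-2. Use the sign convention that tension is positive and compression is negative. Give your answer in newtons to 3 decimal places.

N=3 nodes, M=3 members, R=3 reactions → 2N=6, M+R=6
member 0 (0-1): L=1.5634, (cx,cy)=(0.8213,0.5705)
member 1 (0-2): L=2.6000, (cx,cy)=(1.0000,0.0000)
member 2 (1-2): L=1.5898, (cx,cy)=(0.8278,-0.5611)
solve A·x = −loads:
  F[0-1] = -112.3574 N (compression)
  F[0-2] = +2925.8658 N (tension)
  F[1-2] = -3534.6451 N (compression)
  Rx@0 = -2833.5900 N
  Ry@0 = +64.1044 N
  Ry@2 = +1983.1856 N

-3534.645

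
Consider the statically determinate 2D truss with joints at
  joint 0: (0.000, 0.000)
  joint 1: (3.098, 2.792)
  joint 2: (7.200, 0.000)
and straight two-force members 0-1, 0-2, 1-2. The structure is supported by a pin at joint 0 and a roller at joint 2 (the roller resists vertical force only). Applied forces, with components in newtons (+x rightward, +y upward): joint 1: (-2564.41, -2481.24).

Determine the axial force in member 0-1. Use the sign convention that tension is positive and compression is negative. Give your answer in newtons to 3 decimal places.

N=3 nodes, M=3 members, R=3 reactions → 2N=6, M+R=6
member 0 (0-1): L=4.1705, (cx,cy)=(0.7428,0.6695)
member 1 (0-2): L=7.2000, (cx,cy)=(1.0000,0.0000)
member 2 (1-2): L=4.9620, (cx,cy)=(0.8267,-0.5627)
solve A·x = −loads:
  F[0-1] = -3596.9439 N (compression)
  F[0-2] = +107.5471 N (tension)
  F[1-2] = -130.0953 N (compression)
  Rx@0 = +2564.4100 N
  Ry@0 = +2408.0388 N
  Ry@2 = +73.2012 N

-3596.944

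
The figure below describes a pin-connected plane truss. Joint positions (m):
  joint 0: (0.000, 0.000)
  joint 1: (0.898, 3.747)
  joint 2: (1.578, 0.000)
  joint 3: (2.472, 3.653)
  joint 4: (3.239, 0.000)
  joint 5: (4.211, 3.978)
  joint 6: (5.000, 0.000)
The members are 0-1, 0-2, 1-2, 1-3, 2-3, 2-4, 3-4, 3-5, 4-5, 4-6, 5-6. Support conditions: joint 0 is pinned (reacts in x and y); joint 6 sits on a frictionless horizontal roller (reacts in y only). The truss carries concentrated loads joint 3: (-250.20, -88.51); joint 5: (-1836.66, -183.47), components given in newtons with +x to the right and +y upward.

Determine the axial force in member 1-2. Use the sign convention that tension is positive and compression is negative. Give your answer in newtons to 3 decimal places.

1790.191

N=7 nodes, M=11 members, R=3 reactions → 2N=14, M+R=14
member 0 (0-1): L=3.8531, (cx,cy)=(0.2331,0.9725)
member 1 (0-2): L=1.5780, (cx,cy)=(1.0000,0.0000)
member 2 (1-2): L=3.8082, (cx,cy)=(0.1786,-0.9839)
member 3 (1-3): L=1.5768, (cx,cy)=(0.9982,-0.0596)
member 4 (2-3): L=3.7608, (cx,cy)=(0.2377,0.9713)
member 5 (2-4): L=1.6610, (cx,cy)=(1.0000,0.0000)
member 6 (3-4): L=3.7327, (cx,cy)=(0.2055,-0.9787)
member 7 (3-5): L=1.7691, (cx,cy)=(0.9830,0.1837)
member 8 (4-5): L=4.0950, (cx,cy)=(0.2374,0.9714)
member 9 (4-6): L=1.7610, (cx,cy)=(1.0000,0.0000)
member 10 (5-6): L=4.0555, (cx,cy)=(0.1946,-0.9809)
solve A·x = −loads:
  F[0-1] = -1766.3867 N (compression)
  F[0-2] = -1675.1880 N (compression)
  F[1-2] = +1790.1913 N (tension)
  F[1-3] = -732.6350 N (compression)
  F[2-3] = -1813.4018 N (compression)
  F[2-4] = -924.4549 N (compression)
  F[3-4] = +1434.2805 N (tension)
  F[3-5] = -1227.8232 N (compression)
  F[4-5] = -1444.9687 N (compression)
  F[4-6] = -286.7543 N (compression)
  F[5-6] = +1473.9283 N (tension)
  Rx@0 = +2086.8600 N
  Ry@0 = +1717.7450 N
  Ry@6 = -1445.7650 N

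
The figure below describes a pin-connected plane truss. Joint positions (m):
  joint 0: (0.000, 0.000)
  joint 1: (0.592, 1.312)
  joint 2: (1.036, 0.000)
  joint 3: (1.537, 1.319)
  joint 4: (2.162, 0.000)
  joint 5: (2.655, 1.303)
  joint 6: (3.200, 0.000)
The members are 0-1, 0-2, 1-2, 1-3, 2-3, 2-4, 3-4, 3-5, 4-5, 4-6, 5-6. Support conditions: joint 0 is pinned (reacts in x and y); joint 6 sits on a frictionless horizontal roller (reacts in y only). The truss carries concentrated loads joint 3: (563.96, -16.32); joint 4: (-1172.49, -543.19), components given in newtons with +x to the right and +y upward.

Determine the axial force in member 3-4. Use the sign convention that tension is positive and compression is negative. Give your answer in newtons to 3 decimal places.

N=7 nodes, M=11 members, R=3 reactions → 2N=14, M+R=14
member 0 (0-1): L=1.4394, (cx,cy)=(0.4113,0.9115)
member 1 (0-2): L=1.0360, (cx,cy)=(1.0000,0.0000)
member 2 (1-2): L=1.3851, (cx,cy)=(0.3206,-0.9472)
member 3 (1-3): L=0.9450, (cx,cy)=(1.0000,0.0074)
member 4 (2-3): L=1.4109, (cx,cy)=(0.3551,0.9348)
member 5 (2-4): L=1.1260, (cx,cy)=(1.0000,0.0000)
member 6 (3-4): L=1.4596, (cx,cy)=(0.4282,-0.9037)
member 7 (3-5): L=1.1181, (cx,cy)=(0.9999,-0.0143)
member 8 (4-5): L=1.3931, (cx,cy)=(0.3539,0.9353)
member 9 (4-6): L=1.0380, (cx,cy)=(1.0000,0.0000)
member 10 (5-6): L=1.4124, (cx,cy)=(0.3859,-0.9226)
solve A·x = −loads:
  F[0-1] = +52.4174 N (tension)
  F[0-2] = -630.0887 N (compression)
  F[1-2] = -50.1462 N (compression)
  F[1-3] = +37.6344 N (tension)
  F[2-3] = +50.8110 N (tension)
  F[2-4] = -664.2054 N (compression)
  F[3-4] = -63.3104 N (compression)
  F[3-5] = -481.2241 N (compression)
  F[4-5] = +641.9408 N (tension)
  F[4-6] = +254.0079 N (tension)
  F[5-6] = -658.2702 N (compression)
  Rx@0 = +608.5300 N
  Ry@0 = -47.7787 N
  Ry@6 = +607.2887 N

-63.310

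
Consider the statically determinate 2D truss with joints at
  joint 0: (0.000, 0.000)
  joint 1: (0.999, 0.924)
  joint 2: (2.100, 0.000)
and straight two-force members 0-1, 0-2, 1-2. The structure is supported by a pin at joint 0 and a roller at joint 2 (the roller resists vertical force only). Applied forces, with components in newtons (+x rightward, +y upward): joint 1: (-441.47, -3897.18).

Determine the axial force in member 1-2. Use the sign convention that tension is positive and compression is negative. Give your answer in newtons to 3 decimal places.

N=3 nodes, M=3 members, R=3 reactions → 2N=6, M+R=6
member 0 (0-1): L=1.3608, (cx,cy)=(0.7341,0.6790)
member 1 (0-2): L=2.1000, (cx,cy)=(1.0000,0.0000)
member 2 (1-2): L=1.4374, (cx,cy)=(0.7660,-0.6428)
solve A·x = −loads:
  F[0-1] = -3295.2020 N (compression)
  F[0-2] = +1977.6264 N (tension)
  F[1-2] = -2581.7827 N (compression)
  Rx@0 = +441.4700 N
  Ry@0 = +2237.4826 N
  Ry@2 = +1659.6974 N

-2581.783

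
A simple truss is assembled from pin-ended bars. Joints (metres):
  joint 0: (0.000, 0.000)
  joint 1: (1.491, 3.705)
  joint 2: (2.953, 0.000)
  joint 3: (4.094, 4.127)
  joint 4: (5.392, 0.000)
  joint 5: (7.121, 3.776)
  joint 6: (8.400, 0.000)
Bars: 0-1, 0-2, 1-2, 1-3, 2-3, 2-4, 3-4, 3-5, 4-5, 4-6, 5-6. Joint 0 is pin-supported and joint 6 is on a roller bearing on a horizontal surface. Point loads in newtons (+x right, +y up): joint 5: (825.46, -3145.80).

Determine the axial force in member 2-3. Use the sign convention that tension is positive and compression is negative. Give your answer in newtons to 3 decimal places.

N=7 nodes, M=11 members, R=3 reactions → 2N=14, M+R=14
member 0 (0-1): L=3.9938, (cx,cy)=(0.3733,0.9277)
member 1 (0-2): L=2.9530, (cx,cy)=(1.0000,0.0000)
member 2 (1-2): L=3.9830, (cx,cy)=(0.3671,-0.9302)
member 3 (1-3): L=2.6370, (cx,cy)=(0.9871,0.1600)
member 4 (2-3): L=4.2818, (cx,cy)=(0.2665,0.9638)
member 5 (2-4): L=2.4390, (cx,cy)=(1.0000,0.0000)
member 6 (3-4): L=4.3263, (cx,cy)=(0.3000,-0.9539)
member 7 (3-5): L=3.0473, (cx,cy)=(0.9933,-0.1152)
member 8 (4-5): L=4.1530, (cx,cy)=(0.4163,0.9092)
member 9 (4-6): L=3.0080, (cx,cy)=(1.0000,0.0000)
member 10 (5-6): L=3.9867, (cx,cy)=(0.3208,-0.9471)
solve A·x = −loads:
  F[0-1] = -116.3327 N (compression)
  F[0-2] = +868.8908 N (tension)
  F[1-2] = +101.9298 N (tension)
  F[1-3] = -81.9005 N (compression)
  F[2-3] = -98.3719 N (compression)
  F[2-4] = +932.5186 N (tension)
  F[3-4] = +130.9218 N (tension)
  F[3-5] = -147.3190 N (compression)
  F[4-5] = -137.3605 N (compression)
  F[4-6] = +1028.9848 N (tension)
  F[5-6] = -3207.4156 N (compression)
  Rx@0 = -825.4600 N
  Ry@0 = +107.9216 N
  Ry@6 = +3037.8784 N

-98.372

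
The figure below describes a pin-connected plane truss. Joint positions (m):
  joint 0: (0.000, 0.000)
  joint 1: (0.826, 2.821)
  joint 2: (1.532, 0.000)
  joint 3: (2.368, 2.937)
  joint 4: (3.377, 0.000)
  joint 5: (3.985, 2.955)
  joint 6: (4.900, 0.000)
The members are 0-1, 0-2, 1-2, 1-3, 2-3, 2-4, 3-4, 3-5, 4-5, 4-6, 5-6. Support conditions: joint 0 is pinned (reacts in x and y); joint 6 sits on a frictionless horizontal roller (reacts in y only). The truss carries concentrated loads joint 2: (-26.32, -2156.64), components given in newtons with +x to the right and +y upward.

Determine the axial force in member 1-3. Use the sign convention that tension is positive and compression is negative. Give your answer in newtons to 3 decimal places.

N=7 nodes, M=11 members, R=3 reactions → 2N=14, M+R=14
member 0 (0-1): L=2.9394, (cx,cy)=(0.2810,0.9597)
member 1 (0-2): L=1.5320, (cx,cy)=(1.0000,0.0000)
member 2 (1-2): L=2.9080, (cx,cy)=(0.2428,-0.9701)
member 3 (1-3): L=1.5464, (cx,cy)=(0.9972,0.0750)
member 4 (2-3): L=3.0537, (cx,cy)=(0.2738,0.9618)
member 5 (2-4): L=1.8450, (cx,cy)=(1.0000,0.0000)
member 6 (3-4): L=3.1055, (cx,cy)=(0.3249,-0.9457)
member 7 (3-5): L=1.6171, (cx,cy)=(0.9999,0.0111)
member 8 (4-5): L=3.0169, (cx,cy)=(0.2015,0.9795)
member 9 (4-6): L=1.5230, (cx,cy)=(1.0000,0.0000)
member 10 (5-6): L=3.0934, (cx,cy)=(0.2958,-0.9553)
solve A·x = −loads:
  F[0-1] = -1544.5978 N (compression)
  F[0-2] = +407.7209 N (tension)
  F[1-2] = +1466.8035 N (tension)
  F[1-3] = -792.3816 N (compression)
  F[2-3] = +762.8656 N (tension)
  F[2-4] = +581.2997 N (tension)
  F[3-4] = -717.0614 N (compression)
  F[3-5] = -348.3417 N (compression)
  F[4-5] = +692.3634 N (tension)
  F[4-6] = +208.7872 N (tension)
  F[5-6] = -705.8653 N (compression)
  Rx@0 = +26.3200 N
  Ry@0 = +1482.3599 N
  Ry@6 = +674.2801 N

-792.382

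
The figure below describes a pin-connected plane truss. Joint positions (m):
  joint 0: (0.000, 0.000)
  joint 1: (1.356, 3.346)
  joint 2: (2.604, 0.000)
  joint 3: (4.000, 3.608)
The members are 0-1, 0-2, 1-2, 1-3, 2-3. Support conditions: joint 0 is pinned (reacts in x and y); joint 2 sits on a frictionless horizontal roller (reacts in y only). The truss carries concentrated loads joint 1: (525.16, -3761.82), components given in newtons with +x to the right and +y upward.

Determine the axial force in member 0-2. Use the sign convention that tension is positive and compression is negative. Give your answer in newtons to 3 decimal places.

982.333

N=4 nodes, M=5 members, R=3 reactions → 2N=8, M+R=8
member 0 (0-1): L=3.6103, (cx,cy)=(0.3756,0.9268)
member 1 (0-2): L=2.6040, (cx,cy)=(1.0000,0.0000)
member 2 (1-2): L=3.5712, (cx,cy)=(0.3495,-0.9369)
member 3 (1-3): L=2.6569, (cx,cy)=(0.9951,0.0986)
member 4 (2-3): L=3.8687, (cx,cy)=(0.3608,0.9326)
solve A·x = −loads:
  F[0-1] = -1217.2145 N (compression)
  F[0-2] = +982.3328 N (tension)
  F[1-2] = -2810.9557 N (compression)
  F[1-3] = -0.0000 N (compression)
  F[2-3] = +0.0000 N (tension)
  Rx@0 = -525.1600 N
  Ry@0 = +1128.0975 N
  Ry@2 = +2633.7225 N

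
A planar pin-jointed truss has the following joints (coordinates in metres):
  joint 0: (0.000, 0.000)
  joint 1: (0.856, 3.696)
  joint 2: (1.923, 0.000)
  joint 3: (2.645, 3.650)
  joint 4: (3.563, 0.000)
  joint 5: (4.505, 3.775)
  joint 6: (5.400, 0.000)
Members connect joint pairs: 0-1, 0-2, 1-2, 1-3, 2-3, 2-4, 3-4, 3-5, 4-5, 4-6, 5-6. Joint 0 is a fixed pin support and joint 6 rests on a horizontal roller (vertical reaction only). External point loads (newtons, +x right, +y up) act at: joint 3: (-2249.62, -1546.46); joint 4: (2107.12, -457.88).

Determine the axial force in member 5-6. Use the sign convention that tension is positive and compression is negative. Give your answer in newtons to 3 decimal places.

473.760

N=7 nodes, M=11 members, R=3 reactions → 2N=14, M+R=14
member 0 (0-1): L=3.7938, (cx,cy)=(0.2256,0.9742)
member 1 (0-2): L=1.9230, (cx,cy)=(1.0000,0.0000)
member 2 (1-2): L=3.8469, (cx,cy)=(0.2774,-0.9608)
member 3 (1-3): L=1.7896, (cx,cy)=(0.9997,-0.0257)
member 4 (2-3): L=3.7207, (cx,cy)=(0.1940,0.9810)
member 5 (2-4): L=1.6400, (cx,cy)=(1.0000,0.0000)
member 6 (3-4): L=3.7637, (cx,cy)=(0.2439,-0.9698)
member 7 (3-5): L=1.8642, (cx,cy)=(0.9977,0.0671)
member 8 (4-5): L=3.8908, (cx,cy)=(0.2421,0.9702)
member 9 (4-6): L=1.8370, (cx,cy)=(1.0000,0.0000)
member 10 (5-6): L=3.8796, (cx,cy)=(0.2307,-0.9730)
solve A·x = −loads:
  F[0-1] = -2530.5770 N (compression)
  F[0-2] = +428.4727 N (tension)
  F[1-2] = +2600.5834 N (tension)
  F[1-3] = -1292.7073 N (compression)
  F[2-3] = -2546.9622 N (compression)
  F[2-4] = +1644.0138 N (tension)
  F[3-4] = +963.2876 N (tension)
  F[3-5] = +228.6646 N (tension)
  F[4-5] = -490.9198 N (compression)
  F[4-6] = -109.2923 N (compression)
  F[5-6] = +473.7602 N (tension)
  Rx@0 = +142.5000 N
  Ry@0 = +2465.3215 N
  Ry@6 = -460.9815 N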